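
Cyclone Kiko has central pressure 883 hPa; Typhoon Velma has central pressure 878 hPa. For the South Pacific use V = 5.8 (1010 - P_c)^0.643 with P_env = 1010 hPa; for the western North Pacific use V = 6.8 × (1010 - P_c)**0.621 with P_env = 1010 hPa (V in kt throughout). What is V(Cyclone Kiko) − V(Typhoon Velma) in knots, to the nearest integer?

-10 kt

Cyclone Kiko: ΔP = 127; V ≈ 5.8 × 127^0.643 ≈ 130.67 kt.
Typhoon Velma: ΔP = 132; V ≈ 6.8 × 132^0.621 ≈ 141.05 kt.
Difference ≈ 130.67 − 141.05 = -10.38 → -10 kt.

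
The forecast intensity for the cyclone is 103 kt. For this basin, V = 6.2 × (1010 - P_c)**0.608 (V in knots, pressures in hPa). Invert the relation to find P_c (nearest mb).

ΔP = (V / 6.2)^(1/0.608) = (103/6.2)^1.645.
103/6.2 = 16.613; 16.613^1.645 ≈ 101.70 mb.
P_c = 1010 − 101.70 = 908.30 ≈ 908 mb.

908 mb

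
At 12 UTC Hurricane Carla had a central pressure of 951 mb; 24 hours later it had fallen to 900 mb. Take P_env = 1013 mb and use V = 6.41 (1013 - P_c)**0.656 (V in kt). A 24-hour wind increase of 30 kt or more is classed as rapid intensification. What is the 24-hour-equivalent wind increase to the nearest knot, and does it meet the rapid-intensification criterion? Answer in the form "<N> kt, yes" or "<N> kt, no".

46 kt, yes

V₁: ΔP = 62, V ≈ 6.41 × 62^0.656 ≈ 96.09 kt.
V₂: ΔP = 113, V ≈ 6.41 × 113^0.656 ≈ 142.45 kt.
ΔV over 24 h = 46.36 kt → 24 h equivalent = 46.36 × 24/24 ≈ 46.36 kt.
46 kt ≥ 30 kt ⇒ rapid intensification.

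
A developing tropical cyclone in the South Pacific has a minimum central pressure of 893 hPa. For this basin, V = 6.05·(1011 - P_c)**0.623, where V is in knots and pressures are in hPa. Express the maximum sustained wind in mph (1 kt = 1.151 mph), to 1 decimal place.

ΔP = 1011 − 893 = 118 hPa.
V ≈ 6.05 × 118^0.623 = 6.05 × 19.534 ≈ 118.178 kt.
118.178 × 1.151 ≈ 136.02 mph → 136.0 mph.

136.0 mph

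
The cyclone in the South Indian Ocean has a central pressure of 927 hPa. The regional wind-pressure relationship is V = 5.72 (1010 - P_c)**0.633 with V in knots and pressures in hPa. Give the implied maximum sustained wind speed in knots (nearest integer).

94 kt

ΔP = 1010 − 927 = 83 hPa.
83^0.633 ≈ 16.397.
V ≈ 5.72 × 16.397 ≈ 93.8 kt.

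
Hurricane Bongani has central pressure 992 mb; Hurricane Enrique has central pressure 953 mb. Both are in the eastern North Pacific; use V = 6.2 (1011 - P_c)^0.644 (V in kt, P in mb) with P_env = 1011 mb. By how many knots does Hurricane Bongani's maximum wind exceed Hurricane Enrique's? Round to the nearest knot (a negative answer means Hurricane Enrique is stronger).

Hurricane Bongani: ΔP = 19; V ≈ 6.2 × 19^0.644 ≈ 41.30 kt.
Hurricane Enrique: ΔP = 58; V ≈ 6.2 × 58^0.644 ≈ 84.73 kt.
Difference ≈ 41.30 − 84.73 = -43.43 → -43 kt.

-43 kt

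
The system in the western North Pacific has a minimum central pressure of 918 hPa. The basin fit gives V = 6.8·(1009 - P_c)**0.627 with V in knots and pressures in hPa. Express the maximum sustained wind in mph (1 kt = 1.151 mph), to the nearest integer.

132 mph

ΔP = 1009 − 918 = 91 hPa.
V ≈ 6.8 × 91^0.627 = 6.8 × 16.917 ≈ 115.034 kt.
115.034 × 1.151 ≈ 132.40 mph → 132 mph.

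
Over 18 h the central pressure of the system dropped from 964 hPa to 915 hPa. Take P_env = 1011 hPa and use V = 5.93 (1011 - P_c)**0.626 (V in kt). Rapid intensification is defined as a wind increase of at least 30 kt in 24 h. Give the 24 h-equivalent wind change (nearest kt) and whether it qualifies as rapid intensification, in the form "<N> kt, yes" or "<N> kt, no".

V₁: ΔP = 47, V ≈ 5.93 × 47^0.626 ≈ 66.04 kt.
V₂: ΔP = 96, V ≈ 5.93 × 96^0.626 ≈ 103.27 kt.
ΔV over 18 h = 37.23 kt → 24 h equivalent = 37.23 × 24/18 ≈ 49.64 kt.
50 kt ≥ 30 kt ⇒ rapid intensification.

50 kt, yes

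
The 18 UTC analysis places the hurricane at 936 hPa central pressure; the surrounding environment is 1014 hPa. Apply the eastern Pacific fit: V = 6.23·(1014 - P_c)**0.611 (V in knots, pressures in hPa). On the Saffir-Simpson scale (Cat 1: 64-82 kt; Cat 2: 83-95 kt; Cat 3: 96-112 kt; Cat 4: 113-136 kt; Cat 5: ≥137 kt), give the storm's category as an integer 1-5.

ΔP = 1014 − 936 = 78 hPa.
V ≈ 6.23 × 78^0.611 = 6.23 × 14.32 ≈ 89 kt.
89 kt falls in the Category 2 band.

2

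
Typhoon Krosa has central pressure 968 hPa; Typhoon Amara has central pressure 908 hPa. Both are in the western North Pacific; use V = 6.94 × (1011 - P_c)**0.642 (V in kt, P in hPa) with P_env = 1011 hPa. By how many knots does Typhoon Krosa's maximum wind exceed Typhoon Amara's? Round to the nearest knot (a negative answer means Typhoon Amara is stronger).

Typhoon Krosa: ΔP = 43; V ≈ 6.94 × 43^0.642 ≈ 77.63 kt.
Typhoon Amara: ΔP = 103; V ≈ 6.94 × 103^0.642 ≈ 136.02 kt.
Difference ≈ 77.63 − 136.02 = -58.39 → -58 kt.

-58 kt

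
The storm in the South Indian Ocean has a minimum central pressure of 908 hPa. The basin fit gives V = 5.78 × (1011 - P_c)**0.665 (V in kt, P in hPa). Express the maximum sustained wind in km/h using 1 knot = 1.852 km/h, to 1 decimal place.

ΔP = 1011 − 908 = 103 hPa.
V ≈ 5.78 × 103^0.665 = 5.78 × 21.804 ≈ 126.027 kt.
126.027 × 1.852 ≈ 233.40 km/h → 233.4 km/h.

233.4 km/h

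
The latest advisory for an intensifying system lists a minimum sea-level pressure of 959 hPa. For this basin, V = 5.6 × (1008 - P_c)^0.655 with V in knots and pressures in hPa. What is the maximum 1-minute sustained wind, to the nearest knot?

ΔP = 1008 − 959 = 49 hPa.
49^0.655 ≈ 12.796.
V ≈ 5.6 × 12.796 ≈ 71.7 kt.

72 kt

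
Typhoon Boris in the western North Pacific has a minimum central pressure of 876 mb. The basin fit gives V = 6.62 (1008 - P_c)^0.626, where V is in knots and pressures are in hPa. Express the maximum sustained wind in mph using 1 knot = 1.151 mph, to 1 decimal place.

162.0 mph

ΔP = 1008 − 876 = 132 mb.
V ≈ 6.62 × 132^0.626 = 6.62 × 21.256 ≈ 140.714 kt.
140.714 × 1.151 ≈ 161.96 mph → 162.0 mph.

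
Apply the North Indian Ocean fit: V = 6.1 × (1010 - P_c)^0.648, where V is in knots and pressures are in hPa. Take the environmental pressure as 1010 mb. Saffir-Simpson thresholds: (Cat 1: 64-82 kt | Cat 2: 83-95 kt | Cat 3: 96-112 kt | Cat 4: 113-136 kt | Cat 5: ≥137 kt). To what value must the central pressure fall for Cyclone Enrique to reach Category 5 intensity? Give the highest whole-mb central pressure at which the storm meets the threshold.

888 mb

Category 5 begins at V = 137 kt.
Required ΔP = (137/6.1)^(1/0.648) = 22.459^1.543 ≈ 121.75 mb.
P_c ≤ 1010 − 121.75 = 888.25, so the highest integer P_c is 888 mb.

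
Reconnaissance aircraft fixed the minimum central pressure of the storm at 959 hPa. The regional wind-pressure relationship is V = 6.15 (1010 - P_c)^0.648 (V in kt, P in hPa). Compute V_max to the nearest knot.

79 kt

ΔP = 1010 − 959 = 51 hPa.
51^0.648 ≈ 12.779.
V ≈ 6.15 × 12.779 ≈ 78.6 kt.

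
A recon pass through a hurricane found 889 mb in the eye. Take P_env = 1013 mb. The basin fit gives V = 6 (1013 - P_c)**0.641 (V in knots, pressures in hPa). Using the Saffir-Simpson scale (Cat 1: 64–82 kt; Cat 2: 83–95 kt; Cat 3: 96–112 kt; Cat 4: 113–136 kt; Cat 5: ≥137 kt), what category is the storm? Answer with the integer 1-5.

4

ΔP = 1013 − 889 = 124 mb.
V ≈ 6 × 124^0.641 = 6 × 21.97 ≈ 132 kt.
132 kt falls in the Category 4 band.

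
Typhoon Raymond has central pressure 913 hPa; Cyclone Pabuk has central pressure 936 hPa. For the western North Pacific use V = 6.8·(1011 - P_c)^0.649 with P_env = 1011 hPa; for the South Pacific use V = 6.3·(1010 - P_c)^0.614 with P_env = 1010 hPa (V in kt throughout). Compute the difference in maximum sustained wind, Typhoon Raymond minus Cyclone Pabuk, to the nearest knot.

45 kt

Typhoon Raymond: ΔP = 98; V ≈ 6.8 × 98^0.649 ≈ 133.30 kt.
Cyclone Pabuk: ΔP = 74; V ≈ 6.3 × 74^0.614 ≈ 88.52 kt.
Difference ≈ 133.30 − 88.52 = 44.78 → 45 kt.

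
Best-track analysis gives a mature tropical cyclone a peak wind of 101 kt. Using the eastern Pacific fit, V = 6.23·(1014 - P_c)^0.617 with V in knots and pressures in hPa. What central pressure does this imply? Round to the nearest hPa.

923 hPa

ΔP = (V / 6.23)^(1/0.617) = (101/6.23)^1.621.
101/6.23 = 16.212; 16.212^1.621 ≈ 91.38 hPa.
P_c = 1014 − 91.38 = 922.62 ≈ 923 hPa.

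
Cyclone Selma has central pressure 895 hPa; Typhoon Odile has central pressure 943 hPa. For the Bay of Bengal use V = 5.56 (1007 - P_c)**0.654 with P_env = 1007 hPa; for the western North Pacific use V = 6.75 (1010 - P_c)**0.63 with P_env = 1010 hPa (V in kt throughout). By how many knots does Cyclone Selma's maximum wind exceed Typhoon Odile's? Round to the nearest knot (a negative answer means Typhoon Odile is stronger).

Cyclone Selma: ΔP = 112; V ≈ 5.56 × 112^0.654 ≈ 121.69 kt.
Typhoon Odile: ΔP = 67; V ≈ 6.75 × 67^0.63 ≈ 95.44 kt.
Difference ≈ 121.69 − 95.44 = 26.25 → 26 kt.

26 kt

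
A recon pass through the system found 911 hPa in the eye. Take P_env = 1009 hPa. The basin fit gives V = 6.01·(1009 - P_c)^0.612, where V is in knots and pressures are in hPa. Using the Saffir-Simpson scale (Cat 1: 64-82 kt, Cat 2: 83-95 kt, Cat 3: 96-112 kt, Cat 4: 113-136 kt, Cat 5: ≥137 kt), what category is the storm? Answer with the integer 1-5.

ΔP = 1009 − 911 = 98 hPa.
V ≈ 6.01 × 98^0.612 = 6.01 × 16.54 ≈ 99 kt.
99 kt falls in the Category 3 band.

3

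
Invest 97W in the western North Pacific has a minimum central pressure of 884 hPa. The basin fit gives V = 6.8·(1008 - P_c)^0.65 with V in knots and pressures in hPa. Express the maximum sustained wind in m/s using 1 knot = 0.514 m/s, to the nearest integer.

80 m/s

ΔP = 1008 − 884 = 124 hPa.
V ≈ 6.8 × 124^0.65 = 6.8 × 22.947 ≈ 156.039 kt.
156.039 × 0.514 ≈ 80.20 m/s → 80 m/s.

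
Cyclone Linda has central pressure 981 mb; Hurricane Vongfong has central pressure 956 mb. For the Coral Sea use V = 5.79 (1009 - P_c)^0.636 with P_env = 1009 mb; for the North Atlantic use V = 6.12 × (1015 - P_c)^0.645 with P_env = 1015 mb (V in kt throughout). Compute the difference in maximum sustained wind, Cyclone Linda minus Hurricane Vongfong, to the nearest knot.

-37 kt

Cyclone Linda: ΔP = 28; V ≈ 5.79 × 28^0.636 ≈ 48.20 kt.
Hurricane Vongfong: ΔP = 59; V ≈ 6.12 × 59^0.645 ≈ 84.91 kt.
Difference ≈ 48.20 − 84.91 = -36.71 → -37 kt.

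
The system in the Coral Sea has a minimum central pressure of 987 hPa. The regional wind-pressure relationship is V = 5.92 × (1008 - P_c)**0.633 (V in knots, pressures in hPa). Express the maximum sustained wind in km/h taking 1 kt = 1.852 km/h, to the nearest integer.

75 km/h

ΔP = 1008 − 987 = 21 hPa.
V ≈ 5.92 × 21^0.633 = 5.92 × 6.870 ≈ 40.671 kt.
40.671 × 1.852 ≈ 75.32 km/h → 75 km/h.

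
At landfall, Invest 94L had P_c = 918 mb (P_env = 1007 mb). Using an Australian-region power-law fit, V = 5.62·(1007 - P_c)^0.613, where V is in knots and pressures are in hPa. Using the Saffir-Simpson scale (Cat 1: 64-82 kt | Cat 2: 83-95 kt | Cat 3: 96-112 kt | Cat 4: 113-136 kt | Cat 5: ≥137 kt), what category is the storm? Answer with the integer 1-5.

2

ΔP = 1007 − 918 = 89 mb.
V ≈ 5.62 × 89^0.613 = 5.62 × 15.67 ≈ 88 kt.
88 kt falls in the Category 2 band.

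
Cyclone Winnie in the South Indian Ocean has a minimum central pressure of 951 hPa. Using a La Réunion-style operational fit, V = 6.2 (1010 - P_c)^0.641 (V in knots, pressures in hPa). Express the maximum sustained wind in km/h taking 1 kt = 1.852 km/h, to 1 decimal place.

156.7 km/h

ΔP = 1010 − 951 = 59 hPa.
V ≈ 6.2 × 59^0.641 = 6.2 × 13.649 ≈ 84.627 kt.
84.627 × 1.852 ≈ 156.73 km/h → 156.7 km/h.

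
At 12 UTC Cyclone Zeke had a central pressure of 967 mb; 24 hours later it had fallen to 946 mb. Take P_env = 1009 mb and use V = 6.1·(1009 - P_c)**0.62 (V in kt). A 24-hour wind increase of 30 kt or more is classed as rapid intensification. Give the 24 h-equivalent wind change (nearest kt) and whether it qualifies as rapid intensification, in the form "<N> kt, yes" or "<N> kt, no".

V₁: ΔP = 42, V ≈ 6.1 × 42^0.62 ≈ 61.91 kt.
V₂: ΔP = 63, V ≈ 6.1 × 63^0.62 ≈ 79.60 kt.
ΔV over 24 h = 17.69 kt → 24 h equivalent = 17.69 × 24/24 ≈ 17.69 kt.
18 kt < 30 kt ⇒ not rapid intensification.

18 kt, no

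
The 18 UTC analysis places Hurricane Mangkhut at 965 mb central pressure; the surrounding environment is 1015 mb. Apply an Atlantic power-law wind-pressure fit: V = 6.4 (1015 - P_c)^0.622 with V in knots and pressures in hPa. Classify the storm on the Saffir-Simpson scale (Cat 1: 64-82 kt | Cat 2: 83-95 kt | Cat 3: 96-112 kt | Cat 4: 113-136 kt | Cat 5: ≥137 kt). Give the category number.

ΔP = 1015 − 965 = 50 mb.
V ≈ 6.4 × 50^0.622 = 6.4 × 11.40 ≈ 73 kt.
73 kt falls in the Category 1 band.

1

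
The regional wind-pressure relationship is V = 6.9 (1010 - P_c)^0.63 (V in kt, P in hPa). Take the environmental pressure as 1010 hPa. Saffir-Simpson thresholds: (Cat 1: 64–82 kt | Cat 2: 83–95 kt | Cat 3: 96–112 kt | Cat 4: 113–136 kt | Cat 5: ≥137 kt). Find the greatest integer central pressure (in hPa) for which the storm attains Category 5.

895 hPa

Category 5 begins at V = 137 kt.
Required ΔP = (137/6.9)^(1/0.63) = 19.855^1.587 ≈ 114.85 hPa.
P_c ≤ 1010 − 114.85 = 895.15, so the highest integer P_c is 895 hPa.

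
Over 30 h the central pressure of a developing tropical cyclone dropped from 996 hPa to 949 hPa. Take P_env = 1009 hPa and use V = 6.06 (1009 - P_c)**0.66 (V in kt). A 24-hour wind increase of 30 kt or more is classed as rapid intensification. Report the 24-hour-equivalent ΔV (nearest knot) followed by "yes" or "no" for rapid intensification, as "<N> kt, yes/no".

46 kt, yes

V₁: ΔP = 13, V ≈ 6.06 × 13^0.66 ≈ 32.94 kt.
V₂: ΔP = 60, V ≈ 6.06 × 60^0.66 ≈ 90.38 kt.
ΔV over 30 h = 57.44 kt → 24 h equivalent = 57.44 × 24/30 ≈ 45.95 kt.
46 kt ≥ 30 kt ⇒ rapid intensification.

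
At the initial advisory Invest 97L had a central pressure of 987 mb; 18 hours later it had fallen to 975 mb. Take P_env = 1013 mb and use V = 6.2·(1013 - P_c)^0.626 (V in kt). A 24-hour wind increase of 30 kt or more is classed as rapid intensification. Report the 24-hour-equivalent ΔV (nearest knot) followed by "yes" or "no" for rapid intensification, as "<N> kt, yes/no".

V₁: ΔP = 26, V ≈ 6.2 × 26^0.626 ≈ 47.66 kt.
V₂: ΔP = 38, V ≈ 6.2 × 38^0.626 ≈ 60.44 kt.
ΔV over 18 h = 12.78 kt → 24 h equivalent = 12.78 × 24/18 ≈ 17.04 kt.
17 kt < 30 kt ⇒ not rapid intensification.

17 kt, no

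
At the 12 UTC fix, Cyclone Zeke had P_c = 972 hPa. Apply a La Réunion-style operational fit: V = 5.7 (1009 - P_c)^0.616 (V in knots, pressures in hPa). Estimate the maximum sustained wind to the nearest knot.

53 kt

ΔP = 1009 − 972 = 37 hPa.
37^0.616 ≈ 9.247.
V ≈ 5.7 × 9.247 ≈ 52.7 kt.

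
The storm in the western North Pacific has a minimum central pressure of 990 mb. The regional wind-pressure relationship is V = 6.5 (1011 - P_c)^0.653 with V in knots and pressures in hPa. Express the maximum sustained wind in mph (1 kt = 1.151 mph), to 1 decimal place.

ΔP = 1011 − 990 = 21 mb.
V ≈ 6.5 × 21^0.653 = 6.5 × 7.301 ≈ 47.459 kt.
47.459 × 1.151 ≈ 54.63 mph → 54.6 mph.

54.6 mph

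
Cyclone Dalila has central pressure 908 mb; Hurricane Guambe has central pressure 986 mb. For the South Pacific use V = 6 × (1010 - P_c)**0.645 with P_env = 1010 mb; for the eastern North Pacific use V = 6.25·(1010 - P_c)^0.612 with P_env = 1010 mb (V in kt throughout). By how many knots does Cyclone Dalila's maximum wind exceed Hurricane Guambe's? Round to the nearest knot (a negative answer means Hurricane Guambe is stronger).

75 kt

Cyclone Dalila: ΔP = 102; V ≈ 6 × 102^0.645 ≈ 118.49 kt.
Hurricane Guambe: ΔP = 24; V ≈ 6.25 × 24^0.612 ≈ 43.71 kt.
Difference ≈ 118.49 − 43.71 = 74.78 → 75 kt.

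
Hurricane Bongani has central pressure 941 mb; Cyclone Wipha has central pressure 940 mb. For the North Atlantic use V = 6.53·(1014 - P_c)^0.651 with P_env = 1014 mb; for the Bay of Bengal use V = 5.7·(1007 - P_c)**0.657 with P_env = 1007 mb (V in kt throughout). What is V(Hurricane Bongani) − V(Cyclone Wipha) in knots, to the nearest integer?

16 kt

Hurricane Bongani: ΔP = 73; V ≈ 6.53 × 73^0.651 ≈ 106.64 kt.
Cyclone Wipha: ΔP = 67; V ≈ 5.7 × 67^0.657 ≈ 90.28 kt.
Difference ≈ 106.64 − 90.28 = 16.36 → 16 kt.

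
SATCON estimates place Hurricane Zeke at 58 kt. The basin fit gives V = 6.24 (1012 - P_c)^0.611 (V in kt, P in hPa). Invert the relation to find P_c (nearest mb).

974 mb

ΔP = (V / 6.24)^(1/0.611) = (58/6.24)^1.637.
58/6.24 = 9.295; 9.295^1.637 ≈ 38.43 mb.
P_c = 1012 − 38.43 = 973.57 ≈ 974 mb.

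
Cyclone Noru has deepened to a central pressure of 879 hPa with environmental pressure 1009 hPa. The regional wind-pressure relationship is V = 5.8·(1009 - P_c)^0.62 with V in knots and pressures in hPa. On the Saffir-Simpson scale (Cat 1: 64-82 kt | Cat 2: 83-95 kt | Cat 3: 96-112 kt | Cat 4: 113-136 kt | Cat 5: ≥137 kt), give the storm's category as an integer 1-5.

ΔP = 1009 − 879 = 130 hPa.
V ≈ 5.8 × 130^0.62 = 5.8 × 20.45 ≈ 119 kt.
119 kt falls in the Category 4 band.

4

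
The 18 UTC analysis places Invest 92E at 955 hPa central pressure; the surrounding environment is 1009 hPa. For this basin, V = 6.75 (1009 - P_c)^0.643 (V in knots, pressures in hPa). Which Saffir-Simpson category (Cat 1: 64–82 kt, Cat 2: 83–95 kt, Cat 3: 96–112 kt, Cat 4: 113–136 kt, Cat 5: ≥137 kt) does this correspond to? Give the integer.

ΔP = 1009 − 955 = 54 hPa.
V ≈ 6.75 × 54^0.643 = 6.75 × 13.00 ≈ 88 kt.
88 kt falls in the Category 2 band.

2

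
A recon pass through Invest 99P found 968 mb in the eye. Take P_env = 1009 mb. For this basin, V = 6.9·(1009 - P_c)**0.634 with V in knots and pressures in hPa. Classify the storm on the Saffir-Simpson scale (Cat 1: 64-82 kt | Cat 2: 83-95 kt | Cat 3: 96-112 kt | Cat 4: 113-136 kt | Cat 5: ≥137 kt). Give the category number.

1

ΔP = 1009 − 968 = 41 mb.
V ≈ 6.9 × 41^0.634 = 6.9 × 10.53 ≈ 73 kt.
73 kt falls in the Category 1 band.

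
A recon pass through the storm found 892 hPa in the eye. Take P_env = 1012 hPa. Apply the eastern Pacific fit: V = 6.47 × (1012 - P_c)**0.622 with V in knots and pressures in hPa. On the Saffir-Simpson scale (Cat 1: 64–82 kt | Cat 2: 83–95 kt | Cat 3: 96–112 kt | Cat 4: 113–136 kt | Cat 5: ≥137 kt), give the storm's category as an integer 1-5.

4

ΔP = 1012 − 892 = 120 hPa.
V ≈ 6.47 × 120^0.622 = 6.47 × 19.64 ≈ 127 kt.
127 kt falls in the Category 4 band.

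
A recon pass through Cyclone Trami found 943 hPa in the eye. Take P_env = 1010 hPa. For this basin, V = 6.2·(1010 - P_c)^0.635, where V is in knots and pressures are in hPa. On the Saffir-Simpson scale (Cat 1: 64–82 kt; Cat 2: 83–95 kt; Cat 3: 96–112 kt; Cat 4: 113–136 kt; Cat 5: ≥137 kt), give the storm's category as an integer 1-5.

ΔP = 1010 − 943 = 67 hPa.
V ≈ 6.2 × 67^0.635 = 6.2 × 14.44 ≈ 90 kt.
90 kt falls in the Category 2 band.

2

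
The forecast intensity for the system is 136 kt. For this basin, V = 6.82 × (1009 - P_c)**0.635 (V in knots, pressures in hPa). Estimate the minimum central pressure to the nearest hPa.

ΔP = (V / 6.82)^(1/0.635) = (136/6.82)^1.575.
136/6.82 = 19.941; 19.941^1.575 ≈ 111.39 hPa.
P_c = 1009 − 111.39 = 897.61 ≈ 898 hPa.

898 hPa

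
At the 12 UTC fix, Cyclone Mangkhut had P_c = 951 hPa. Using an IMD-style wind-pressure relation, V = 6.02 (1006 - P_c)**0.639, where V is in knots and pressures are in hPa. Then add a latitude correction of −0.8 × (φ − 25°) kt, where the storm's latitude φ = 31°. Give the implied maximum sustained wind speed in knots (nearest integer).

73 kt

ΔP = 1006 − 951 = 55 hPa.
55^0.639 ≈ 12.945.
V ≈ 6.02 × 12.945 ≈ 77.9 kt.
Latitude correction: −0.8 × (31 − 25) = -4.8 kt.
Corrected V ≈ 73.1 kt → 73 kt.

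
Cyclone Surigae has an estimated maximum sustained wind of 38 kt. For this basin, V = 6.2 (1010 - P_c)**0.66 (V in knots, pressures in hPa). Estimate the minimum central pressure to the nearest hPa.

ΔP = (V / 6.2)^(1/0.66) = (38/6.2)^1.515.
38/6.2 = 6.129; 6.129^1.515 ≈ 15.60 hPa.
P_c = 1010 − 15.60 = 994.40 ≈ 994 hPa.

994 hPa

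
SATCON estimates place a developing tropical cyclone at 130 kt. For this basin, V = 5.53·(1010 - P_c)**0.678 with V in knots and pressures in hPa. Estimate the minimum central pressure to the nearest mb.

ΔP = (V / 5.53)^(1/0.678) = (130/5.53)^1.475.
130/5.53 = 23.508; 23.508^1.475 ≈ 105.30 mb.
P_c = 1010 − 105.30 = 904.70 ≈ 905 mb.

905 mb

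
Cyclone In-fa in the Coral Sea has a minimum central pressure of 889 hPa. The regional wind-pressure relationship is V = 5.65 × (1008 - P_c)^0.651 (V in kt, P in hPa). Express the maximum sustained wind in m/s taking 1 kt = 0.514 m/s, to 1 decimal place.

ΔP = 1008 − 889 = 119 hPa.
V ≈ 5.65 × 119^0.651 = 5.65 × 22.448 ≈ 126.832 kt.
126.832 × 0.514 ≈ 65.19 m/s → 65.2 m/s.

65.2 m/s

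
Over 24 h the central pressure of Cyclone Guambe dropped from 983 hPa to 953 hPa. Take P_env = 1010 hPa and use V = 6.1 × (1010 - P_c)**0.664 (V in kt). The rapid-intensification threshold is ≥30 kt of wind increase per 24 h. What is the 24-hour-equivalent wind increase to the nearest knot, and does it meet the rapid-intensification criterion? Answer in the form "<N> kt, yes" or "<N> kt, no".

35 kt, yes

V₁: ΔP = 27, V ≈ 6.1 × 27^0.664 ≈ 54.42 kt.
V₂: ΔP = 57, V ≈ 6.1 × 57^0.664 ≈ 89.38 kt.
ΔV over 24 h = 34.96 kt → 24 h equivalent = 34.96 × 24/24 ≈ 34.96 kt.
35 kt ≥ 30 kt ⇒ rapid intensification.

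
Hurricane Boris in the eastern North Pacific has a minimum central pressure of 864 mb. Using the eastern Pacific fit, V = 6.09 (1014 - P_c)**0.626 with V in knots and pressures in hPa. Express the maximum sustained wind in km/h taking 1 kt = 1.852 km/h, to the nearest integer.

ΔP = 1014 − 864 = 150 mb.
V ≈ 6.09 × 150^0.626 = 6.09 × 23.027 ≈ 140.233 kt.
140.233 × 1.852 ≈ 259.71 km/h → 260 km/h.

260 km/h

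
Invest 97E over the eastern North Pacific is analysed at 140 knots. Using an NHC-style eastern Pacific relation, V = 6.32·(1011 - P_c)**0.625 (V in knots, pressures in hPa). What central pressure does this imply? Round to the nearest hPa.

869 hPa

ΔP = (V / 6.32)^(1/0.625) = (140/6.32)^1.600.
140/6.32 = 22.152; 22.152^1.600 ≈ 142.12 hPa.
P_c = 1011 − 142.12 = 868.88 ≈ 869 hPa.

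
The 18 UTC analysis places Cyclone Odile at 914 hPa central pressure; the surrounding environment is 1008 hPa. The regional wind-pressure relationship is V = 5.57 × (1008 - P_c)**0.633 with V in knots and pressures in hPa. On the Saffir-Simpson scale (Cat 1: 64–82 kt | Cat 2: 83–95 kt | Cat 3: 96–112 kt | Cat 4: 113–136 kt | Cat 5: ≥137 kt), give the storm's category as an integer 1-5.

3

ΔP = 1008 − 914 = 94 hPa.
V ≈ 5.57 × 94^0.633 = 5.57 × 17.74 ≈ 99 kt.
99 kt falls in the Category 3 band.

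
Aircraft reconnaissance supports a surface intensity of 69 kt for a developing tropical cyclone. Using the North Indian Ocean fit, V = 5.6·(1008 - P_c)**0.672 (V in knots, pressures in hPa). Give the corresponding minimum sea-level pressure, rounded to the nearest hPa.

966 hPa

ΔP = (V / 5.6)^(1/0.672) = (69/5.6)^1.488.
69/5.6 = 12.321; 12.321^1.488 ≈ 41.98 hPa.
P_c = 1008 − 41.98 = 966.02 ≈ 966 hPa.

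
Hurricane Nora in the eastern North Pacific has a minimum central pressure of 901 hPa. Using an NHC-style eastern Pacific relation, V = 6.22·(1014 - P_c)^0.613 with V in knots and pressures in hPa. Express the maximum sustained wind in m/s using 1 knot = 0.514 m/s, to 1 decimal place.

58.0 m/s

ΔP = 1014 − 901 = 113 hPa.
V ≈ 6.22 × 113^0.613 = 6.22 × 18.136 ≈ 112.805 kt.
112.805 × 0.514 ≈ 57.98 m/s → 58.0 m/s.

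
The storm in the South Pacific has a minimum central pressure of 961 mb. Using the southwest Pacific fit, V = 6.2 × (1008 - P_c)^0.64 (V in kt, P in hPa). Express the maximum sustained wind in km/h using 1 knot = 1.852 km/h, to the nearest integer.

ΔP = 1008 − 961 = 47 mb.
V ≈ 6.2 × 47^0.64 = 6.2 × 11.753 ≈ 72.868 kt.
72.868 × 1.852 ≈ 134.95 km/h → 135 km/h.

135 km/h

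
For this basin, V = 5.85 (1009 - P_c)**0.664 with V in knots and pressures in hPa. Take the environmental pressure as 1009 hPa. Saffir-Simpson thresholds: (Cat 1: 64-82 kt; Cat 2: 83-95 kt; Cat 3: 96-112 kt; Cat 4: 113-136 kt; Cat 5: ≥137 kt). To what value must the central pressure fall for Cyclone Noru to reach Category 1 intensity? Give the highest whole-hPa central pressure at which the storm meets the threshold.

Category 1 begins at V = 64 kt.
Required ΔP = (64/5.85)^(1/0.664) = 10.940^1.506 ≈ 36.71 hPa.
P_c ≤ 1009 − 36.71 = 972.29, so the highest integer P_c is 972 hPa.

972 hPa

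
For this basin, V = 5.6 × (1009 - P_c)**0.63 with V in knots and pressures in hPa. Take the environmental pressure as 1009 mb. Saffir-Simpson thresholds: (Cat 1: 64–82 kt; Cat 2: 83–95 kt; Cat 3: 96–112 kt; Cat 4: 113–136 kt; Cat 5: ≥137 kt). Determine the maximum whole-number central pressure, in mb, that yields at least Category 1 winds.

961 mb

Category 1 begins at V = 64 kt.
Required ΔP = (64/5.6)^(1/0.63) = 11.429^1.587 ≈ 47.79 mb.
P_c ≤ 1009 − 47.79 = 961.21, so the highest integer P_c is 961 mb.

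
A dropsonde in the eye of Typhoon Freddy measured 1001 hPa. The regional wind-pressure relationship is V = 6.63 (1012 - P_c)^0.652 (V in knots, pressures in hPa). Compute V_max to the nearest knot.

ΔP = 1012 − 1001 = 11 hPa.
11^0.652 ≈ 4.775.
V ≈ 6.63 × 4.775 ≈ 31.7 kt.

32 kt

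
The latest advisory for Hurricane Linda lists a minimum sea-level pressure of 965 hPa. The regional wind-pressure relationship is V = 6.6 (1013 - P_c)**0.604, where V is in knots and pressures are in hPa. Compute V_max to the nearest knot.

68 kt

ΔP = 1013 − 965 = 48 hPa.
48^0.604 ≈ 10.363.
V ≈ 6.6 × 10.363 ≈ 68.4 kt.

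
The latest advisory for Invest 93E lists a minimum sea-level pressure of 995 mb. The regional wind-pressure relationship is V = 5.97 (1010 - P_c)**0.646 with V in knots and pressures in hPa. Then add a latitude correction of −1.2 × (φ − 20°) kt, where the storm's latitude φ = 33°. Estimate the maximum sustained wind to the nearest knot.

ΔP = 1010 − 995 = 15 mb.
15^0.646 ≈ 5.751.
V ≈ 5.97 × 5.751 ≈ 34.3 kt.
Latitude correction: −1.2 × (33 − 20) = -15.6 kt.
Corrected V ≈ 18.7 kt → 19 kt.

19 kt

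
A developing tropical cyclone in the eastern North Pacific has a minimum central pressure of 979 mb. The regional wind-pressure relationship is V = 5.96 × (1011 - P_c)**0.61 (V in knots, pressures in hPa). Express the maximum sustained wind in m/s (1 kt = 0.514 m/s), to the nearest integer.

25 m/s

ΔP = 1011 − 979 = 32 mb.
V ≈ 5.96 × 32^0.61 = 5.96 × 8.282 ≈ 49.361 kt.
49.361 × 0.514 ≈ 25.37 m/s → 25 m/s.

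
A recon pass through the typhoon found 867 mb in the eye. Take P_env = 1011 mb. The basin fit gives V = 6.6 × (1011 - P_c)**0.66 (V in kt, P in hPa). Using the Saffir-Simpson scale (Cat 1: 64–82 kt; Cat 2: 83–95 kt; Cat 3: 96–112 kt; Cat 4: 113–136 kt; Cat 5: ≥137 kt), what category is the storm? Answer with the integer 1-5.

5

ΔP = 1011 − 867 = 144 mb.
V ≈ 6.6 × 144^0.66 = 6.6 × 26.58 ≈ 175 kt.
175 kt falls in the Category 5 band.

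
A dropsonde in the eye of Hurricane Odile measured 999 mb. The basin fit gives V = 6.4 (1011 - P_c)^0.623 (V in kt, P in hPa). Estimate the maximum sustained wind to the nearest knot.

30 kt

ΔP = 1011 − 999 = 12 mb.
12^0.623 ≈ 4.703.
V ≈ 6.4 × 4.703 ≈ 30.1 kt.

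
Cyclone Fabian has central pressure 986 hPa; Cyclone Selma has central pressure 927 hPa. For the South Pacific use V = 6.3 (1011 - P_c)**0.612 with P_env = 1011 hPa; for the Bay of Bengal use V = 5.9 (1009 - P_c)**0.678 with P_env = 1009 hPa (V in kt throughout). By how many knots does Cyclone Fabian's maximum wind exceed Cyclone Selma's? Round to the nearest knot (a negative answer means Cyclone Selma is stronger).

-72 kt

Cyclone Fabian: ΔP = 25; V ≈ 6.3 × 25^0.612 ≈ 45.17 kt.
Cyclone Selma: ΔP = 82; V ≈ 5.9 × 82^0.678 ≈ 117.06 kt.
Difference ≈ 45.17 − 117.06 = -71.89 → -72 kt.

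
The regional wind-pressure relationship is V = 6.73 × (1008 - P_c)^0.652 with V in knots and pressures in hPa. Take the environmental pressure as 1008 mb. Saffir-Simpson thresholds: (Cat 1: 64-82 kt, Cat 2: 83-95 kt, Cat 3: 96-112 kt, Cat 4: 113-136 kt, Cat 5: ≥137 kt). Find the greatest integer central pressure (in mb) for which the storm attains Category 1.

976 mb

Category 1 begins at V = 64 kt.
Required ΔP = (64/6.73)^(1/0.652) = 9.510^1.534 ≈ 31.64 mb.
P_c ≤ 1008 − 31.64 = 976.36, so the highest integer P_c is 976 mb.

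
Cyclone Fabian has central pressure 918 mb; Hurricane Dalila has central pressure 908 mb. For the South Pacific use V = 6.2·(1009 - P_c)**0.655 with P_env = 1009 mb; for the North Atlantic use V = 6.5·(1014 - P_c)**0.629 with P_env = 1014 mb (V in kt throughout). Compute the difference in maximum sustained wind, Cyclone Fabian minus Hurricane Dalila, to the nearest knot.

Cyclone Fabian: ΔP = 91; V ≈ 6.2 × 91^0.655 ≈ 119.00 kt.
Hurricane Dalila: ΔP = 106; V ≈ 6.5 × 106^0.629 ≈ 122.13 kt.
Difference ≈ 119.00 − 122.13 = -3.13 → -3 kt.

-3 kt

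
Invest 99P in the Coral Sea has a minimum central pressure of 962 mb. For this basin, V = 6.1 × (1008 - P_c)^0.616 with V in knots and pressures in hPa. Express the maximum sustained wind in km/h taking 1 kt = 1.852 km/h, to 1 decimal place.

119.5 km/h

ΔP = 1008 − 962 = 46 mb.
V ≈ 6.1 × 46^0.616 = 6.1 × 10.574 ≈ 64.504 kt.
64.504 × 1.852 ≈ 119.46 km/h → 119.5 km/h.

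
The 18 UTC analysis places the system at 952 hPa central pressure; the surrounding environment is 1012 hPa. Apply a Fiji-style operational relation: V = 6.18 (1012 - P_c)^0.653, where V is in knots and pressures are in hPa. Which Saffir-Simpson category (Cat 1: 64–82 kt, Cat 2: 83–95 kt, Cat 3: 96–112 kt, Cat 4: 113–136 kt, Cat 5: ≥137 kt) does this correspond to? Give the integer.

ΔP = 1012 − 952 = 60 hPa.
V ≈ 6.18 × 60^0.653 = 6.18 × 14.49 ≈ 90 kt.
90 kt falls in the Category 2 band.

2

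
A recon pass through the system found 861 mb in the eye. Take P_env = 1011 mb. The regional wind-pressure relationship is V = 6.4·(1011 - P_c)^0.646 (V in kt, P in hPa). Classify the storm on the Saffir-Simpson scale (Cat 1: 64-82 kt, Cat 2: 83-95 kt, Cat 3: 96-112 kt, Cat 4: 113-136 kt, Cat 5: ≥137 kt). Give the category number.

5

ΔP = 1011 − 861 = 150 mb.
V ≈ 6.4 × 150^0.646 = 6.4 × 25.45 ≈ 163 kt.
163 kt falls in the Category 5 band.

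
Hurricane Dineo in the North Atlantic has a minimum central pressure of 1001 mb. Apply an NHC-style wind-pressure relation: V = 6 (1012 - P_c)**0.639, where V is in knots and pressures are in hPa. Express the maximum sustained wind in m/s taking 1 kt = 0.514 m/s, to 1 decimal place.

ΔP = 1012 − 1001 = 11 mb.
V ≈ 6 × 11^0.639 = 6 × 4.629 ≈ 27.772 kt.
27.772 × 0.514 ≈ 14.27 m/s → 14.3 m/s.

14.3 m/s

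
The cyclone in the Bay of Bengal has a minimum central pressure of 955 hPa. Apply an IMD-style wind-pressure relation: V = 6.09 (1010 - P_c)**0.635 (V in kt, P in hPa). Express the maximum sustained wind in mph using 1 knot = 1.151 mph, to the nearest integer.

89 mph

ΔP = 1010 − 955 = 55 hPa.
V ≈ 6.09 × 55^0.635 = 6.09 × 12.739 ≈ 77.580 kt.
77.580 × 1.151 ≈ 89.29 mph → 89 mph.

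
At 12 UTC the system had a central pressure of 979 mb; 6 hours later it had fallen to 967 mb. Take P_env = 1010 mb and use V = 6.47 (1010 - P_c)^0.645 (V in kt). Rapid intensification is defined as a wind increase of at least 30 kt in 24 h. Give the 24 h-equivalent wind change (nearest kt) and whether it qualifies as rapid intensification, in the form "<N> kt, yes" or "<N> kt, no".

V₁: ΔP = 31, V ≈ 6.47 × 31^0.645 ≈ 59.27 kt.
V₂: ΔP = 43, V ≈ 6.47 × 43^0.645 ≈ 73.20 kt.
ΔV over 6 h = 13.93 kt → 24 h equivalent = 13.93 × 24/6 ≈ 55.72 kt.
56 kt ≥ 30 kt ⇒ rapid intensification.

56 kt, yes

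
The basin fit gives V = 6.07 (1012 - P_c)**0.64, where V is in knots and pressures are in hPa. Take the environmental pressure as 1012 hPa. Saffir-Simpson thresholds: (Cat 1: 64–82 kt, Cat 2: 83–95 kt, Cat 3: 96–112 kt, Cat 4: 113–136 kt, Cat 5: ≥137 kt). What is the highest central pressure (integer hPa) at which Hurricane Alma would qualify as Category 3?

Category 3 begins at V = 96 kt.
Required ΔP = (96/6.07)^(1/0.64) = 15.815^1.562 ≈ 74.74 hPa.
P_c ≤ 1012 − 74.74 = 937.26, so the highest integer P_c is 937 hPa.

937 hPa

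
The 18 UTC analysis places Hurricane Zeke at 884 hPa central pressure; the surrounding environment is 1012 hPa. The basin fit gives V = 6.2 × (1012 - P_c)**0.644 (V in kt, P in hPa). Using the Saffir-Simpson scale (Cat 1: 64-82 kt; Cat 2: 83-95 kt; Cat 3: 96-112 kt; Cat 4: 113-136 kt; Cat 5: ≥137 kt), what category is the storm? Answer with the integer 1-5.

5

ΔP = 1012 − 884 = 128 hPa.
V ≈ 6.2 × 128^0.644 = 6.2 × 22.75 ≈ 141 kt.
141 kt falls in the Category 5 band.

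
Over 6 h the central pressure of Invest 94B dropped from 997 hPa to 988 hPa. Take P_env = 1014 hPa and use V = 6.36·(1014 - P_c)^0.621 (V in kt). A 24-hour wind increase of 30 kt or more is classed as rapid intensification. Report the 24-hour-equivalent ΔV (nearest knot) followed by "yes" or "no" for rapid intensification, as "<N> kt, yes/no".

V₁: ΔP = 17, V ≈ 6.36 × 17^0.621 ≈ 36.95 kt.
V₂: ΔP = 26, V ≈ 6.36 × 26^0.621 ≈ 48.10 kt.
ΔV over 6 h = 11.15 kt → 24 h equivalent = 11.15 × 24/6 ≈ 44.60 kt.
45 kt ≥ 30 kt ⇒ rapid intensification.

45 kt, yes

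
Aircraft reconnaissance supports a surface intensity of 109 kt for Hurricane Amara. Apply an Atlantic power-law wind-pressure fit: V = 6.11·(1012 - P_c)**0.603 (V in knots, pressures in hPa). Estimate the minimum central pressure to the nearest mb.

893 mb

ΔP = (V / 6.11)^(1/0.603) = (109/6.11)^1.658.
109/6.11 = 17.840; 17.840^1.658 ≈ 118.92 mb.
P_c = 1012 − 118.92 = 893.08 ≈ 893 mb.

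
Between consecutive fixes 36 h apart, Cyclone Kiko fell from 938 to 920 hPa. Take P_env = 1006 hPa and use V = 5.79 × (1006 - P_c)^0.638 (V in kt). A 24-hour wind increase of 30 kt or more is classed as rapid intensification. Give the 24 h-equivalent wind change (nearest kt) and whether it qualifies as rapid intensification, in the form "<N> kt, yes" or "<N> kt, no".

9 kt, no

V₁: ΔP = 68, V ≈ 5.79 × 68^0.638 ≈ 85.47 kt.
V₂: ΔP = 86, V ≈ 5.79 × 86^0.638 ≈ 99.29 kt.
ΔV over 36 h = 13.82 kt → 24 h equivalent = 13.82 × 24/36 ≈ 9.21 kt.
9 kt < 30 kt ⇒ not rapid intensification.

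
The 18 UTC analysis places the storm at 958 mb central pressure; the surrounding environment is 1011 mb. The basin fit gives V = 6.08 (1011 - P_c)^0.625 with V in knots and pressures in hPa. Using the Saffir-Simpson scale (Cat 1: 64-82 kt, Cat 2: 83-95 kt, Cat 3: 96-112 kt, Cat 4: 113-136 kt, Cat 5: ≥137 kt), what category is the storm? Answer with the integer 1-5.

ΔP = 1011 − 958 = 53 mb.
V ≈ 6.08 × 53^0.625 = 6.08 × 11.96 ≈ 73 kt.
73 kt falls in the Category 1 band.

1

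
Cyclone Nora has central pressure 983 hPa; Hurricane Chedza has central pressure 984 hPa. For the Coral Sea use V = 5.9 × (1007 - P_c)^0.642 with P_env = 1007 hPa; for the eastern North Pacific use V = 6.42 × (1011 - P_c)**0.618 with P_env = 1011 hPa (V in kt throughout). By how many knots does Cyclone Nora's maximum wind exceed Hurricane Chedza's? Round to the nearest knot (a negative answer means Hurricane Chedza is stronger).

Cyclone Nora: ΔP = 24; V ≈ 5.9 × 24^0.642 ≈ 45.39 kt.
Hurricane Chedza: ΔP = 27; V ≈ 6.42 × 27^0.618 ≈ 49.22 kt.
Difference ≈ 45.39 − 49.22 = -3.83 → -4 kt.

-4 kt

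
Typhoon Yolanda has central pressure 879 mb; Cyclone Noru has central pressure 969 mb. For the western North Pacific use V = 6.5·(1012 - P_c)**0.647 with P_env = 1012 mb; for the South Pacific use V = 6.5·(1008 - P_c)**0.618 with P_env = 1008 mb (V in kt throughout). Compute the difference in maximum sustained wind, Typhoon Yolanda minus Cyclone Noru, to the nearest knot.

91 kt

Typhoon Yolanda: ΔP = 133; V ≈ 6.5 × 133^0.647 ≈ 153.83 kt.
Cyclone Noru: ΔP = 39; V ≈ 6.5 × 39^0.618 ≈ 62.54 kt.
Difference ≈ 153.83 − 62.54 = 91.29 → 91 kt.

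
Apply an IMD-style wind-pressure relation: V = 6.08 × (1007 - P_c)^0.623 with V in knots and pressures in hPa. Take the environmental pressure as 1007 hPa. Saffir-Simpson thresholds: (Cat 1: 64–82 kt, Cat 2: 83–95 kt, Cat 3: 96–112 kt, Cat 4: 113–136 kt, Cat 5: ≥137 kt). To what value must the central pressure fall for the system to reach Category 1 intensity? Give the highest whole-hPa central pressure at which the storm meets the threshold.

963 hPa

Category 1 begins at V = 64 kt.
Required ΔP = (64/6.08)^(1/0.623) = 10.526^1.605 ≈ 43.74 hPa.
P_c ≤ 1007 − 43.74 = 963.26, so the highest integer P_c is 963 hPa.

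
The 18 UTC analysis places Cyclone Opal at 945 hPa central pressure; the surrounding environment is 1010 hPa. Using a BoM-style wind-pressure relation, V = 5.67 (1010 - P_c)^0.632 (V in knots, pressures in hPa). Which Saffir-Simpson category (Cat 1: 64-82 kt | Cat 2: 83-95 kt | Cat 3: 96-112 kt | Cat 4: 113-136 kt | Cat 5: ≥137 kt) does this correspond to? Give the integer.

ΔP = 1010 − 945 = 65 hPa.
V ≈ 5.67 × 65^0.632 = 5.67 × 13.99 ≈ 79 kt.
79 kt falls in the Category 1 band.

1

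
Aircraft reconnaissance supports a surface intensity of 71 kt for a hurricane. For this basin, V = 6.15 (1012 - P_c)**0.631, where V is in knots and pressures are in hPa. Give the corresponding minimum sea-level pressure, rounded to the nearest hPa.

ΔP = (V / 6.15)^(1/0.631) = (71/6.15)^1.585.
71/6.15 = 11.545; 11.545^1.585 ≈ 48.27 hPa.
P_c = 1012 − 48.27 = 963.73 ≈ 964 hPa.

964 hPa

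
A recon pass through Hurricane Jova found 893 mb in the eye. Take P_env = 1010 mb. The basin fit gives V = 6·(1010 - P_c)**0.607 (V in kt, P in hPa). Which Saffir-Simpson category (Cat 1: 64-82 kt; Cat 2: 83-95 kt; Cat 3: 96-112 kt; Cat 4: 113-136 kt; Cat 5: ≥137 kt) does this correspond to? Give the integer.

3

ΔP = 1010 − 893 = 117 mb.
V ≈ 6 × 117^0.607 = 6 × 18.00 ≈ 108 kt.
108 kt falls in the Category 3 band.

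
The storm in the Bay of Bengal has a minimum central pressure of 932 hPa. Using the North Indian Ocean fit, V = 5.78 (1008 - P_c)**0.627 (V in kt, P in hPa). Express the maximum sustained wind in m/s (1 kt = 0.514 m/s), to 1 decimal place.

ΔP = 1008 − 932 = 76 hPa.
V ≈ 5.78 × 76^0.627 = 5.78 × 15.110 ≈ 87.337 kt.
87.337 × 0.514 ≈ 44.89 m/s → 44.9 m/s.

44.9 m/s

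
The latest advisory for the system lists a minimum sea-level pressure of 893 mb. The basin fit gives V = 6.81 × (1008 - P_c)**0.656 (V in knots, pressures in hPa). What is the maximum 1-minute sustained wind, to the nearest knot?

153 kt

ΔP = 1008 − 893 = 115 mb.
115^0.656 ≈ 22.481.
V ≈ 6.81 × 22.481 ≈ 153.1 kt.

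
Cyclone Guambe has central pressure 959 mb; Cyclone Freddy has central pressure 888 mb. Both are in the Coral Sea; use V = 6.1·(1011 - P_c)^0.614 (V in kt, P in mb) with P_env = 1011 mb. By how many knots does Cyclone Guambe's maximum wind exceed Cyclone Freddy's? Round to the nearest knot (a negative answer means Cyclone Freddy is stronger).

Cyclone Guambe: ΔP = 52; V ≈ 6.1 × 52^0.614 ≈ 69.02 kt.
Cyclone Freddy: ΔP = 123; V ≈ 6.1 × 123^0.614 ≈ 117.09 kt.
Difference ≈ 69.02 − 117.09 = -48.07 → -48 kt.

-48 kt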